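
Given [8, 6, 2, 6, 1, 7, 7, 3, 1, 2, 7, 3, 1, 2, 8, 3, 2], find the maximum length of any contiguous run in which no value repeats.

[8] len 1
[8, 6] len 2
[8, 6, 2] len 3
[2, 6] len 2
[2, 6, 1] len 3
[2, 6, 1, 7] len 4
[7] len 1
[7, 3] len 2
[7, 3, 1] len 3
[7, 3, 1, 2] len 4
[3, 1, 2, 7] len 4
[1, 2, 7, 3] len 4
[2, 7, 3, 1] len 4
[7, 3, 1, 2] len 4
[7, 3, 1, 2, 8] len 5
[1, 2, 8, 3] len 4
[8, 3, 2] len 3
Longest all-distinct length: 5.

5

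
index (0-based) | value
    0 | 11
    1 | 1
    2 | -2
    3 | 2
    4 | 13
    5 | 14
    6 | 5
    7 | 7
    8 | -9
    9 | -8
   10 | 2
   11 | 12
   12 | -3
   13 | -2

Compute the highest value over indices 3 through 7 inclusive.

Elements at indices 3..7: 2, 13, 14, 5, 7
max(2, 13, 14, 5, 7) = 14

14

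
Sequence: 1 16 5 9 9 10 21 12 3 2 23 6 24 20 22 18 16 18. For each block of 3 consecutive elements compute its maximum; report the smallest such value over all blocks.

Window maxs for each of the 16 positions:
1 16 5 → max 16
16 5 9 → max 16
5 9 9 → max 9
9 9 10 → max 10
9 10 21 → max 21
10 21 12 → max 21
21 12 3 → max 21
12 3 2 → max 12
3 2 23 → max 23
2 23 6 → max 23
23 6 24 → max 24
6 24 20 → max 24
24 20 22 → max 24
20 22 18 → max 22
22 18 16 → max 22
18 16 18 → max 18
Smallest of these is 9.

9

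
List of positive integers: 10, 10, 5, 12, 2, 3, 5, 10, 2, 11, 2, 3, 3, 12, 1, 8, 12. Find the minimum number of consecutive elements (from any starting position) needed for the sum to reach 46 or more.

Extend right; whenever the sum reaches 46, record the length and shrink from the left:
add 10: running sum 10 < 46
add 10: running sum 20 < 46
add 5: running sum 25 < 46
add 12: running sum 37 < 46
add 2: running sum 39 < 46
add 3: running sum 42 < 46
add 5: shortest ending here [10, 10, 5, 12, 2, 3, 5] sum 47, len 7
add 10: shortest ending here [10, 5, 12, 2, 3, 5, 10] sum 47, len 7
add 2: shortest ending here [10, 5, 12, 2, 3, 5, 10, 2] sum 49, len 8
add 11: shortest ending here [5, 12, 2, 3, 5, 10, 2, 11] sum 50, len 8
add 2: shortest ending here [12, 2, 3, 5, 10, 2, 11, 2] sum 47, len 8
add 3: shortest ending here [12, 2, 3, 5, 10, 2, 11, 2, 3] sum 50, len 9
add 3: shortest ending here [12, 2, 3, 5, 10, 2, 11, 2, 3, 3] sum 53, len 10
add 12: shortest ending here [5, 10, 2, 11, 2, 3, 3, 12] sum 48, len 8
add 1: shortest ending here [5, 10, 2, 11, 2, 3, 3, 12, 1] sum 49, len 9
add 8: shortest ending here [10, 2, 11, 2, 3, 3, 12, 1, 8] sum 52, len 9
add 12: shortest ending here [11, 2, 3, 3, 12, 1, 8, 12] sum 52, len 8
Shortest qualifying length: 7.

7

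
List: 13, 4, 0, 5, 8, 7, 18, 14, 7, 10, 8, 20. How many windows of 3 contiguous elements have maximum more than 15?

(13, 4, 0) → max 13
(4, 0, 5) → max 5
(0, 5, 8) → max 8
(5, 8, 7) → max 8
(8, 7, 18) → max 18  > 15 ✓
(7, 18, 14) → max 18  > 15 ✓
(18, 14, 7) → max 18  > 15 ✓
(14, 7, 10) → max 14
(7, 10, 8) → max 10
(10, 8, 20) → max 20  > 15 ✓
4 windows satisfy the condition.

4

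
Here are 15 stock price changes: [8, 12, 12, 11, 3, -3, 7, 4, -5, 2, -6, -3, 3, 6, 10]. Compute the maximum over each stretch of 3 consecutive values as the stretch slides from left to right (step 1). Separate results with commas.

(8, 12, 12) → max 12
(12, 12, 11) → max 12
(12, 11, 3) → max 12
(11, 3, -3) → max 11
(3, -3, 7) → max 7
(-3, 7, 4) → max 7
(7, 4, -5) → max 7
(4, -5, 2) → max 4
(-5, 2, -6) → max 2
(2, -6, -3) → max 2
(-6, -3, 3) → max 3
(-3, 3, 6) → max 6
(3, 6, 10) → max 10

12, 12, 12, 11, 7, 7, 7, 4, 2, 2, 3, 6, 10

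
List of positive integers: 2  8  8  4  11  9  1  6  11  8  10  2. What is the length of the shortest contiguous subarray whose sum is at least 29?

3

add 2: running sum 2 < 29
add 8: running sum 10 < 29
add 8: running sum 18 < 29
add 4: running sum 22 < 29
end 4: [8, 8, 4, 11] sum 31, len 4
end 5: [8, 4, 11, 9] sum 32, len 4
end 6: [8, 4, 11, 9, 1] sum 33, len 5
end 7: [4, 11, 9, 1, 6] sum 31, len 5
end 8: [11, 9, 1, 6, 11] sum 38, len 5
end 9: [9, 1, 6, 11, 8] sum 35, len 5
end 10: [11, 8, 10] sum 29, len 3
end 11: [11, 8, 10, 2] sum 31, len 4
Shortest qualifying length: 3.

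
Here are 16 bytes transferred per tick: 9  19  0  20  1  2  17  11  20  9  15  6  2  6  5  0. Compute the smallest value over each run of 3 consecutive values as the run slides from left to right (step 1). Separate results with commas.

Sliding a size-3 window across the 16 values:
(9, 19, 0) → min 0
(19, 0, 20) → min 0
(0, 20, 1) → min 0
(20, 1, 2) → min 1
(1, 2, 17) → min 1
(2, 17, 11) → min 2
(17, 11, 20) → min 11
(11, 20, 9) → min 9
(20, 9, 15) → min 9
(9, 15, 6) → min 6
(15, 6, 2) → min 2
(6, 2, 6) → min 2
(2, 6, 5) → min 2
(6, 5, 0) → min 0

0, 0, 0, 1, 1, 2, 11, 9, 9, 6, 2, 2, 2, 0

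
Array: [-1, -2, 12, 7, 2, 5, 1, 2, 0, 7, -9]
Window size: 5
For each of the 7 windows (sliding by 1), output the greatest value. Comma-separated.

[-1, -2, 12, 7, 2] → max 12
[-2, 12, 7, 2, 5] → max 12
[12, 7, 2, 5, 1] → max 12
[7, 2, 5, 1, 2] → max 7
[2, 5, 1, 2, 0] → max 5
[5, 1, 2, 0, 7] → max 7
[1, 2, 0, 7, -9] → max 7

12, 12, 12, 7, 5, 7, 7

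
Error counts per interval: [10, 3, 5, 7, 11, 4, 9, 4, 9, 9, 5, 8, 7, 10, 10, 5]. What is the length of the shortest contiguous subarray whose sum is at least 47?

add 10: running sum 10 < 47
add 3: running sum 13 < 47
add 5: running sum 18 < 47
add 7: running sum 25 < 47
add 11: running sum 36 < 47
add 4: running sum 40 < 47
end 6: [10, 3, 5, 7, 11, 4, 9] sum 49, len 7
end 7: [10, 3, 5, 7, 11, 4, 9, 4] sum 53, len 8
end 8: [5, 7, 11, 4, 9, 4, 9] sum 49, len 7
end 9: [7, 11, 4, 9, 4, 9, 9] sum 53, len 7
end 10: [11, 4, 9, 4, 9, 9, 5] sum 51, len 7
end 11: [4, 9, 4, 9, 9, 5, 8] sum 48, len 7
end 12: [9, 4, 9, 9, 5, 8, 7] sum 51, len 7
end 13: [9, 9, 5, 8, 7, 10] sum 48, len 6
end 14: [9, 5, 8, 7, 10, 10] sum 49, len 6
end 15: [9, 5, 8, 7, 10, 10, 5] sum 54, len 7
Shortest qualifying length: 6.

6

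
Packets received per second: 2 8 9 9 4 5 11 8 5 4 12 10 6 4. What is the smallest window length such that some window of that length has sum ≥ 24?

3

add 2: running sum 2 < 24
add 8: running sum 10 < 24
add 9: running sum 19 < 24
end 3: [8, 9, 9] sum 26, len 3
end 4: [8, 9, 9, 4] sum 30, len 4
end 5: [9, 9, 4, 5] sum 27, len 4
end 6: [9, 4, 5, 11] sum 29, len 4
end 7: [5, 11, 8] sum 24, len 3
end 8: [11, 8, 5] sum 24, len 3
end 9: [11, 8, 5, 4] sum 28, len 4
end 10: [8, 5, 4, 12] sum 29, len 4
end 11: [4, 12, 10] sum 26, len 3
end 12: [12, 10, 6] sum 28, len 3
end 13: [12, 10, 6, 4] sum 32, len 4
Shortest qualifying length: 3.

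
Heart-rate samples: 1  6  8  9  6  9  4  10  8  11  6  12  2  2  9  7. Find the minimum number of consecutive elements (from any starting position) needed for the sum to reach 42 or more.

5

add 1: running sum 1 < 42
add 6: running sum 7 < 42
add 8: running sum 15 < 42
add 9: running sum 24 < 42
add 6: running sum 30 < 42
add 9: running sum 39 < 42
end 6: [6, 8, 9, 6, 9, 4] sum 42, len 6
end 7: [8, 9, 6, 9, 4, 10] sum 46, len 6
end 8: [9, 6, 9, 4, 10, 8] sum 46, len 6
end 9: [9, 4, 10, 8, 11] sum 42, len 5
end 10: [9, 4, 10, 8, 11, 6] sum 48, len 6
end 11: [10, 8, 11, 6, 12] sum 47, len 5
end 12: [10, 8, 11, 6, 12, 2] sum 49, len 6
end 13: [10, 8, 11, 6, 12, 2, 2] sum 51, len 7
end 14: [11, 6, 12, 2, 2, 9] sum 42, len 6
end 15: [11, 6, 12, 2, 2, 9, 7] sum 49, len 7
Shortest qualifying length: 5.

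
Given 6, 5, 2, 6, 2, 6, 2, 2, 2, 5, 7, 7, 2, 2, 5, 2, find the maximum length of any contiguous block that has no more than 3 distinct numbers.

[6] 1 distinct, len 1
[6, 5] 2 distinct, len 2
[6, 5, 2] 3 distinct, len 3
[6, 5, 2, 6] 3 distinct, len 4
[6, 5, 2, 6, 2] 3 distinct, len 5
[6, 5, 2, 6, 2, 6] 3 distinct, len 6
[6, 5, 2, 6, 2, 6, 2] 3 distinct, len 7
[6, 5, 2, 6, 2, 6, 2, 2] 3 distinct, len 8
[6, 5, 2, 6, 2, 6, 2, 2, 2] 3 distinct, len 9
[6, 5, 2, 6, 2, 6, 2, 2, 2, 5] 3 distinct, len 10
[2, 2, 2, 5, 7] 3 distinct, len 5
[2, 2, 2, 5, 7, 7] 3 distinct, len 6
[2, 2, 2, 5, 7, 7, 2] 3 distinct, len 7
[2, 2, 2, 5, 7, 7, 2, 2] 3 distinct, len 8
[2, 2, 2, 5, 7, 7, 2, 2, 5] 3 distinct, len 9
[2, 2, 2, 5, 7, 7, 2, 2, 5, 2] 3 distinct, len 10
Longest length with ≤3 distinct: 10.

10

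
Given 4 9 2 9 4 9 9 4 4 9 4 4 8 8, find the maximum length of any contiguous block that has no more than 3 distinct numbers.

12

Extend right; when distinct count exceeds 3, shrink from the left:
[4] 1 distinct, len 1
[4, 9] 2 distinct, len 2
[4, 9, 2] 3 distinct, len 3
[4, 9, 2, 9] 3 distinct, len 4
[4, 9, 2, 9, 4] 3 distinct, len 5
[4, 9, 2, 9, 4, 9] 3 distinct, len 6
[4, 9, 2, 9, 4, 9, 9] 3 distinct, len 7
[4, 9, 2, 9, 4, 9, 9, 4] 3 distinct, len 8
[4, 9, 2, 9, 4, 9, 9, 4, 4] 3 distinct, len 9
[4, 9, 2, 9, 4, 9, 9, 4, 4, 9] 3 distinct, len 10
[4, 9, 2, 9, 4, 9, 9, 4, 4, 9, 4] 3 distinct, len 11
[4, 9, 2, 9, 4, 9, 9, 4, 4, 9, 4, 4] 3 distinct, len 12
[9, 4, 9, 9, 4, 4, 9, 4, 4, 8] 3 distinct, len 10
[9, 4, 9, 9, 4, 4, 9, 4, 4, 8, 8] 3 distinct, len 11
Longest length with ≤3 distinct: 12.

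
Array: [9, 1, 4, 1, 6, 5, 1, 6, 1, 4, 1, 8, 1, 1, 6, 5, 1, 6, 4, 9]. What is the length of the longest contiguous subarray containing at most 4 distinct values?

10

Extend right; when distinct count exceeds 4, shrink from the left:
add 9: window [9] (1 distinct), len 1
add 1: window [9, 1] (2 distinct), len 2
add 4: window [9, 1, 4] (3 distinct), len 3
add 1: window [9, 1, 4, 1] (3 distinct), len 4
add 6: window [9, 1, 4, 1, 6] (4 distinct), len 5
add 5: window [1, 4, 1, 6, 5] (4 distinct), len 5
add 1: window [1, 4, 1, 6, 5, 1] (4 distinct), len 6
add 6: window [1, 4, 1, 6, 5, 1, 6] (4 distinct), len 7
add 1: window [1, 4, 1, 6, 5, 1, 6, 1] (4 distinct), len 8
add 4: window [1, 4, 1, 6, 5, 1, 6, 1, 4] (4 distinct), len 9
add 1: window [1, 4, 1, 6, 5, 1, 6, 1, 4, 1] (4 distinct), len 10
add 8: window [1, 6, 1, 4, 1, 8] (4 distinct), len 6
add 1: window [1, 6, 1, 4, 1, 8, 1] (4 distinct), len 7
add 1: window [1, 6, 1, 4, 1, 8, 1, 1] (4 distinct), len 8
add 6: window [1, 6, 1, 4, 1, 8, 1, 1, 6] (4 distinct), len 9
add 5: window [1, 8, 1, 1, 6, 5] (4 distinct), len 6
add 1: window [1, 8, 1, 1, 6, 5, 1] (4 distinct), len 7
add 6: window [1, 8, 1, 1, 6, 5, 1, 6] (4 distinct), len 8
add 4: window [1, 1, 6, 5, 1, 6, 4] (4 distinct), len 7
add 9: window [1, 6, 4, 9] (4 distinct), len 4
Longest length with ≤4 distinct: 10.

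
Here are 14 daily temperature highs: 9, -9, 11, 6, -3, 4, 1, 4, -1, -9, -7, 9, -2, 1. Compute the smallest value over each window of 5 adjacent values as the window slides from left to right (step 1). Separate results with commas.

-9, -9, -3, -3, -3, -9, -9, -9, -9, -9

(9, -9, 11, 6, -3) → min -9
(-9, 11, 6, -3, 4) → min -9
(11, 6, -3, 4, 1) → min -3
(6, -3, 4, 1, 4) → min -3
(-3, 4, 1, 4, -1) → min -3
(4, 1, 4, -1, -9) → min -9
(1, 4, -1, -9, -7) → min -9
(4, -1, -9, -7, 9) → min -9
(-1, -9, -7, 9, -2) → min -9
(-9, -7, 9, -2, 1) → min -9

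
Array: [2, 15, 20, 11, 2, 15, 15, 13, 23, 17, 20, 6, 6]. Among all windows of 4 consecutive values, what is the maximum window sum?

73

Each size-4 window and its sum:
2 15 20 11 → sum 48
15 20 11 2 → sum 48
20 11 2 15 → sum 48
11 2 15 15 → sum 43
2 15 15 13 → sum 45
15 15 13 23 → sum 66
15 13 23 17 → sum 68
13 23 17 20 → sum 73
23 17 20 6 → sum 66
17 20 6 6 → sum 49
Maximum of these is 73.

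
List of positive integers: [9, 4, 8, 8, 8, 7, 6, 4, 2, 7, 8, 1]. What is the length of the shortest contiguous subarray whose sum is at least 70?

add 9: running sum 9 < 70
add 4: running sum 13 < 70
add 8: running sum 21 < 70
add 8: running sum 29 < 70
add 8: running sum 37 < 70
add 7: running sum 44 < 70
add 6: running sum 50 < 70
add 4: running sum 54 < 70
add 2: running sum 56 < 70
add 7: running sum 63 < 70
end 10: [9, 4, 8, 8, 8, 7, 6, 4, 2, 7, 8] sum 71, len 11
end 11: [9, 4, 8, 8, 8, 7, 6, 4, 2, 7, 8, 1] sum 72, len 12
Shortest qualifying length: 11.

11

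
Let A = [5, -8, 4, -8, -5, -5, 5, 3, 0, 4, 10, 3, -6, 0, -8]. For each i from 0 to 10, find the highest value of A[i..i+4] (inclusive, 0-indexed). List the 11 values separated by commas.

5, 4, 5, 5, 5, 5, 10, 10, 10, 10, 10

5 -8 4 -8 -5 → max 5
-8 4 -8 -5 -5 → max 4
4 -8 -5 -5 5 → max 5
-8 -5 -5 5 3 → max 5
-5 -5 5 3 0 → max 5
-5 5 3 0 4 → max 5
5 3 0 4 10 → max 10
3 0 4 10 3 → max 10
0 4 10 3 -6 → max 10
4 10 3 -6 0 → max 10
10 3 -6 0 -8 → max 10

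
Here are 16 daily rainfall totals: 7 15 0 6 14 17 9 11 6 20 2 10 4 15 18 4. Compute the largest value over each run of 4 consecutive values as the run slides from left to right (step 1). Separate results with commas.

15, 15, 17, 17, 17, 17, 20, 20, 20, 20, 15, 18, 18

7 15 0 6 → max 15
15 0 6 14 → max 15
0 6 14 17 → max 17
6 14 17 9 → max 17
14 17 9 11 → max 17
17 9 11 6 → max 17
9 11 6 20 → max 20
11 6 20 2 → max 20
6 20 2 10 → max 20
20 2 10 4 → max 20
2 10 4 15 → max 15
10 4 15 18 → max 18
4 15 18 4 → max 18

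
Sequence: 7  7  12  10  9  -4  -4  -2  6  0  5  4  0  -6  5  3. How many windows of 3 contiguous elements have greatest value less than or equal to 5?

(7, 7, 12) → max 12
(7, 12, 10) → max 12
(12, 10, 9) → max 12
(10, 9, -4) → max 10
(9, -4, -4) → max 9
(-4, -4, -2) → max -2  ≤ 5 ✓
(-4, -2, 6) → max 6
(-2, 6, 0) → max 6
(6, 0, 5) → max 6
(0, 5, 4) → max 5  ≤ 5 ✓
(5, 4, 0) → max 5  ≤ 5 ✓
(4, 0, -6) → max 4  ≤ 5 ✓
(0, -6, 5) → max 5  ≤ 5 ✓
(-6, 5, 3) → max 5  ≤ 5 ✓
6 windows satisfy the condition.

6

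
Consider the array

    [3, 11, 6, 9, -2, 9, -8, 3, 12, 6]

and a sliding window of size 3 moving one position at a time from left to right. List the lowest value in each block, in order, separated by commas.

3, 6, -2, -2, -8, -8, -8, 3

[3, 11, 6] → min 3
[11, 6, 9] → min 6
[6, 9, -2] → min -2
[9, -2, 9] → min -2
[-2, 9, -8] → min -8
[9, -8, 3] → min -8
[-8, 3, 12] → min -8
[3, 12, 6] → min 3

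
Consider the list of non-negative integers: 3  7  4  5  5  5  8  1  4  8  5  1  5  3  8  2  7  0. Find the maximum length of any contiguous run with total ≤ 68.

15

[3] sum 3 len 1
[3, 7] sum 10 len 2
[3, 7, 4] sum 14 len 3
[3, 7, 4, 5] sum 19 len 4
[3, 7, 4, 5, 5] sum 24 len 5
[3, 7, 4, 5, 5, 5] sum 29 len 6
[3, 7, 4, 5, 5, 5, 8] sum 37 len 7
[3, 7, 4, 5, 5, 5, 8, 1] sum 38 len 8
[3, 7, 4, 5, 5, 5, 8, 1, 4] sum 42 len 9
[3, 7, 4, 5, 5, 5, 8, 1, 4, 8] sum 50 len 10
[3, 7, 4, 5, 5, 5, 8, 1, 4, 8, 5] sum 55 len 11
[3, 7, 4, 5, 5, 5, 8, 1, 4, 8, 5, 1] sum 56 len 12
[3, 7, 4, 5, 5, 5, 8, 1, 4, 8, 5, 1, 5] sum 61 len 13
[3, 7, 4, 5, 5, 5, 8, 1, 4, 8, 5, 1, 5, 3] sum 64 len 14
[4, 5, 5, 5, 8, 1, 4, 8, 5, 1, 5, 3, 8] sum 62 len 13
[4, 5, 5, 5, 8, 1, 4, 8, 5, 1, 5, 3, 8, 2] sum 64 len 14
[5, 5, 5, 8, 1, 4, 8, 5, 1, 5, 3, 8, 2, 7] sum 67 len 14
[5, 5, 5, 8, 1, 4, 8, 5, 1, 5, 3, 8, 2, 7, 0] sum 67 len 15
Longest length seen: 15.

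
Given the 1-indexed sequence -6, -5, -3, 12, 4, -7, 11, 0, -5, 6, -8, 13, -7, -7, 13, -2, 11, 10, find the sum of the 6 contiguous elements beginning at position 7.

17

Elements at indices 7..12: 11, 0, -5, 6, -8, 13
sum(11, 0, -5, 6, -8, 13) = 17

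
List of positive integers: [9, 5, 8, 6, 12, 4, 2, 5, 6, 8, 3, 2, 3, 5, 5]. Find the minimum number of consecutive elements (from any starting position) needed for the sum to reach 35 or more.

add 9: running sum 9 < 35
add 5: running sum 14 < 35
add 8: running sum 22 < 35
add 6: running sum 28 < 35
end 4: [9, 5, 8, 6, 12] sum 40, len 5
end 5: [5, 8, 6, 12, 4] sum 35, len 5
end 6: [5, 8, 6, 12, 4, 2] sum 37, len 6
end 7: [8, 6, 12, 4, 2, 5] sum 37, len 6
end 8: [6, 12, 4, 2, 5, 6] sum 35, len 6
end 9: [12, 4, 2, 5, 6, 8] sum 37, len 6
end 10: [12, 4, 2, 5, 6, 8, 3] sum 40, len 7
end 11: [12, 4, 2, 5, 6, 8, 3, 2] sum 42, len 8
end 12: [12, 4, 2, 5, 6, 8, 3, 2, 3] sum 45, len 9
end 13: [4, 2, 5, 6, 8, 3, 2, 3, 5] sum 38, len 9
end 14: [5, 6, 8, 3, 2, 3, 5, 5] sum 37, len 8
Shortest qualifying length: 5.

5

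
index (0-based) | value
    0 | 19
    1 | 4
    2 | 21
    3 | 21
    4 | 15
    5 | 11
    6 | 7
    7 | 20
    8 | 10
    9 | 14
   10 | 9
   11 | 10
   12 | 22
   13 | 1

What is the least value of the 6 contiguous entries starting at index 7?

Elements at indices 7..12: 20, 10, 14, 9, 10, 22
min(20, 10, 14, 9, 10, 22) = 9

9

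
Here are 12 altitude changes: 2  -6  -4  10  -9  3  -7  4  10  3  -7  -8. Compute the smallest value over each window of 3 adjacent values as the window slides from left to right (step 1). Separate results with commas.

Sliding a size-3 window across the 12 values:
(2, -6, -4) → min -6
(-6, -4, 10) → min -6
(-4, 10, -9) → min -9
(10, -9, 3) → min -9
(-9, 3, -7) → min -9
(3, -7, 4) → min -7
(-7, 4, 10) → min -7
(4, 10, 3) → min 3
(10, 3, -7) → min -7
(3, -7, -8) → min -8

-6, -6, -9, -9, -9, -7, -7, 3, -7, -8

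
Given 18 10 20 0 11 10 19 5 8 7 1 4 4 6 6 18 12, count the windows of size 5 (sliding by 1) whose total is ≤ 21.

[18, 10, 20, 0, 11] → sum 59
[10, 20, 0, 11, 10] → sum 51
[20, 0, 11, 10, 19] → sum 60
[0, 11, 10, 19, 5] → sum 45
[11, 10, 19, 5, 8] → sum 53
[10, 19, 5, 8, 7] → sum 49
[19, 5, 8, 7, 1] → sum 40
[5, 8, 7, 1, 4] → sum 25
[8, 7, 1, 4, 4] → sum 24
[7, 1, 4, 4, 6] → sum 22
[1, 4, 4, 6, 6] → sum 21  ≤ 21 ✓
[4, 4, 6, 6, 18] → sum 38
[4, 6, 6, 18, 12] → sum 46
1 window satisfy the condition.

1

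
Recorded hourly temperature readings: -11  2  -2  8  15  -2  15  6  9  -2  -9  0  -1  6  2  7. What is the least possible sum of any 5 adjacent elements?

-6

Each size-5 window and its sum:
-11 2 -2 8 15 → sum 12
2 -2 8 15 -2 → sum 21
-2 8 15 -2 15 → sum 34
8 15 -2 15 6 → sum 42
15 -2 15 6 9 → sum 43
-2 15 6 9 -2 → sum 26
15 6 9 -2 -9 → sum 19
6 9 -2 -9 0 → sum 4
9 -2 -9 0 -1 → sum -3
-2 -9 0 -1 6 → sum -6
-9 0 -1 6 2 → sum -2
0 -1 6 2 7 → sum 14
Least of these is -6.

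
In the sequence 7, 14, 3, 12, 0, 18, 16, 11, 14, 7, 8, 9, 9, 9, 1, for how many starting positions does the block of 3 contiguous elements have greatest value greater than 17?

3

(7, 14, 3) → max 14
(14, 3, 12) → max 14
(3, 12, 0) → max 12
(12, 0, 18) → max 18  > 17 ✓
(0, 18, 16) → max 18  > 17 ✓
(18, 16, 11) → max 18  > 17 ✓
(16, 11, 14) → max 16
(11, 14, 7) → max 14
(14, 7, 8) → max 14
(7, 8, 9) → max 9
(8, 9, 9) → max 9
(9, 9, 9) → max 9
(9, 9, 1) → max 9
3 windows satisfy the condition.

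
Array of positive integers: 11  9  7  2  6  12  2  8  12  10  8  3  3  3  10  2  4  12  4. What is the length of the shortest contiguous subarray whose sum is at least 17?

2

add 11: running sum 11 < 17
add 9: shortest ending here [11, 9] sum 20, len 2
add 7: shortest ending here [11, 9, 7] sum 27, len 3
add 2: shortest ending here [9, 7, 2] sum 18, len 3
add 6: shortest ending here [9, 7, 2, 6] sum 24, len 4
add 12: shortest ending here [6, 12] sum 18, len 2
add 2: shortest ending here [6, 12, 2] sum 20, len 3
add 8: shortest ending here [12, 2, 8] sum 22, len 3
add 12: shortest ending here [8, 12] sum 20, len 2
add 10: shortest ending here [12, 10] sum 22, len 2
add 8: shortest ending here [10, 8] sum 18, len 2
add 3: shortest ending here [10, 8, 3] sum 21, len 3
add 3: shortest ending here [10, 8, 3, 3] sum 24, len 4
add 3: shortest ending here [8, 3, 3, 3] sum 17, len 4
add 10: shortest ending here [3, 3, 3, 10] sum 19, len 4
add 2: shortest ending here [3, 3, 10, 2] sum 18, len 4
add 4: shortest ending here [3, 10, 2, 4] sum 19, len 4
add 12: shortest ending here [2, 4, 12] sum 18, len 3
add 4: shortest ending here [4, 12, 4] sum 20, len 3
Shortest qualifying length: 2.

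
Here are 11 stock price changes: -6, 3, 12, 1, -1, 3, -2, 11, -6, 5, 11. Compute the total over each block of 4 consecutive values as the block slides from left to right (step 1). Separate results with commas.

10, 15, 15, 1, 11, 6, 8, 21

Sliding a size-4 window across the 11 values:
(-6, 3, 12, 1) → sum 10
(3, 12, 1, -1) → sum 15
(12, 1, -1, 3) → sum 15
(1, -1, 3, -2) → sum 1
(-1, 3, -2, 11) → sum 11
(3, -2, 11, -6) → sum 6
(-2, 11, -6, 5) → sum 8
(11, -6, 5, 11) → sum 21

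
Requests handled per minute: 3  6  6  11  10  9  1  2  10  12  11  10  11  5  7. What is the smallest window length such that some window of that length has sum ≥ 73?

add 3: running sum 3 < 73
add 6: running sum 9 < 73
add 6: running sum 15 < 73
add 11: running sum 26 < 73
add 10: running sum 36 < 73
add 9: running sum 45 < 73
add 1: running sum 46 < 73
add 2: running sum 48 < 73
add 10: running sum 58 < 73
add 12: running sum 70 < 73
add 11: shortest ending here [6, 6, 11, 10, 9, 1, 2, 10, 12, 11] sum 78, len 10
add 10: shortest ending here [11, 10, 9, 1, 2, 10, 12, 11, 10] sum 76, len 9
add 11: shortest ending here [10, 9, 1, 2, 10, 12, 11, 10, 11] sum 76, len 9
add 5: shortest ending here [10, 9, 1, 2, 10, 12, 11, 10, 11, 5] sum 81, len 10
add 7: shortest ending here [9, 1, 2, 10, 12, 11, 10, 11, 5, 7] sum 78, len 10
Shortest qualifying length: 9.

9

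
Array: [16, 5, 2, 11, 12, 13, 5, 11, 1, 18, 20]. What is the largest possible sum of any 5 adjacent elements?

16 5 2 11 12 → sum 46
5 2 11 12 13 → sum 43
2 11 12 13 5 → sum 43
11 12 13 5 11 → sum 52
12 13 5 11 1 → sum 42
13 5 11 1 18 → sum 48
5 11 1 18 20 → sum 55
Largest of these is 55.

55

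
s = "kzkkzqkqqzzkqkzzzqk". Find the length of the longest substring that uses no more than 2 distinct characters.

5

[k] 1 distinct, len 1
[k, z] 2 distinct, len 2
[k, z, k] 2 distinct, len 3
[k, z, k, k] 2 distinct, len 4
[k, z, k, k, z] 2 distinct, len 5
[z, q] 2 distinct, len 2
[q, k] 2 distinct, len 2
[q, k, q] 2 distinct, len 3
[q, k, q, q] 2 distinct, len 4
[q, q, z] 2 distinct, len 3
[q, q, z, z] 2 distinct, len 4
[z, z, k] 2 distinct, len 3
[k, q] 2 distinct, len 2
[k, q, k] 2 distinct, len 3
[k, z] 2 distinct, len 2
[k, z, z] 2 distinct, len 3
[k, z, z, z] 2 distinct, len 4
[z, z, z, q] 2 distinct, len 4
[q, k] 2 distinct, len 2
Longest length with ≤2 distinct: 5.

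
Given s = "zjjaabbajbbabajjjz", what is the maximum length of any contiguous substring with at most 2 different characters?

5

Extend right; when distinct count exceeds 2, shrink from the left:
add z: window [z] (1 distinct), len 1
add j: window [z, j] (2 distinct), len 2
add j: window [z, j, j] (2 distinct), len 3
add a: window [j, j, a] (2 distinct), len 3
add a: window [j, j, a, a] (2 distinct), len 4
add b: window [a, a, b] (2 distinct), len 3
add b: window [a, a, b, b] (2 distinct), len 4
add a: window [a, a, b, b, a] (2 distinct), len 5
add j: window [a, j] (2 distinct), len 2
add b: window [j, b] (2 distinct), len 2
add b: window [j, b, b] (2 distinct), len 3
add a: window [b, b, a] (2 distinct), len 3
add b: window [b, b, a, b] (2 distinct), len 4
add a: window [b, b, a, b, a] (2 distinct), len 5
add j: window [a, j] (2 distinct), len 2
add j: window [a, j, j] (2 distinct), len 3
add j: window [a, j, j, j] (2 distinct), len 4
add z: window [j, j, j, z] (2 distinct), len 4
Longest length with ≤2 distinct: 5.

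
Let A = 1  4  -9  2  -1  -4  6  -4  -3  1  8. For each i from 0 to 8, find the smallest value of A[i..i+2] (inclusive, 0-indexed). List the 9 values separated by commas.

-9, -9, -9, -4, -4, -4, -4, -4, -3

1 4 -9 → min -9
4 -9 2 → min -9
-9 2 -1 → min -9
2 -1 -4 → min -4
-1 -4 6 → min -4
-4 6 -4 → min -4
6 -4 -3 → min -4
-4 -3 1 → min -4
-3 1 8 → min -3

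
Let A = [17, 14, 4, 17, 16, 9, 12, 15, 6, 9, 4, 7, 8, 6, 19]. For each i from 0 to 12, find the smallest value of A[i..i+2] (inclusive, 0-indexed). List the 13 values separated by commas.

17 14 4 → min 4
14 4 17 → min 4
4 17 16 → min 4
17 16 9 → min 9
16 9 12 → min 9
9 12 15 → min 9
12 15 6 → min 6
15 6 9 → min 6
6 9 4 → min 4
9 4 7 → min 4
4 7 8 → min 4
7 8 6 → min 6
8 6 19 → min 6

4, 4, 4, 9, 9, 9, 6, 6, 4, 4, 4, 6, 6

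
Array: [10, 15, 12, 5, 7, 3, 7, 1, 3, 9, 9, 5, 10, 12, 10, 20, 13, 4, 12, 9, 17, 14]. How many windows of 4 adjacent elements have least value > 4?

8

(10, 15, 12, 5) → min 5  > 4 ✓
(15, 12, 5, 7) → min 5  > 4 ✓
(12, 5, 7, 3) → min 3
(5, 7, 3, 7) → min 3
(7, 3, 7, 1) → min 1
(3, 7, 1, 3) → min 1
(7, 1, 3, 9) → min 1
(1, 3, 9, 9) → min 1
(3, 9, 9, 5) → min 3
(9, 9, 5, 10) → min 5  > 4 ✓
(9, 5, 10, 12) → min 5  > 4 ✓
(5, 10, 12, 10) → min 5  > 4 ✓
(10, 12, 10, 20) → min 10  > 4 ✓
(12, 10, 20, 13) → min 10  > 4 ✓
(10, 20, 13, 4) → min 4
(20, 13, 4, 12) → min 4
(13, 4, 12, 9) → min 4
(4, 12, 9, 17) → min 4
(12, 9, 17, 14) → min 9  > 4 ✓
8 windows satisfy the condition.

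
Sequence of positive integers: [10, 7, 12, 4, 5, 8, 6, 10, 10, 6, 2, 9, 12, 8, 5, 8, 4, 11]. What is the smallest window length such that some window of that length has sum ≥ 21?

2

Extend right; whenever the sum reaches 21, record the length and shrink from the left:
add 10: running sum 10 < 21
add 7: running sum 17 < 21
add 12: shortest ending here [10, 7, 12] sum 29, len 3
add 4: shortest ending here [7, 12, 4] sum 23, len 3
add 5: shortest ending here [12, 4, 5] sum 21, len 3
add 8: shortest ending here [12, 4, 5, 8] sum 29, len 4
add 6: shortest ending here [4, 5, 8, 6] sum 23, len 4
add 10: shortest ending here [8, 6, 10] sum 24, len 3
add 10: shortest ending here [6, 10, 10] sum 26, len 3
add 6: shortest ending here [10, 10, 6] sum 26, len 3
add 2: shortest ending here [10, 10, 6, 2] sum 28, len 4
add 9: shortest ending here [10, 6, 2, 9] sum 27, len 4
add 12: shortest ending here [9, 12] sum 21, len 2
add 8: shortest ending here [9, 12, 8] sum 29, len 3
add 5: shortest ending here [12, 8, 5] sum 25, len 3
add 8: shortest ending here [8, 5, 8] sum 21, len 3
add 4: shortest ending here [8, 5, 8, 4] sum 25, len 4
add 11: shortest ending here [8, 4, 11] sum 23, len 3
Shortest qualifying length: 2.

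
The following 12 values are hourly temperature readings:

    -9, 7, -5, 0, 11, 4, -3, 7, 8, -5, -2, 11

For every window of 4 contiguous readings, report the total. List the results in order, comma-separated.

Sliding a size-4 window across the 12 values:
[-9, 7, -5, 0] → sum -7
[7, -5, 0, 11] → sum 13
[-5, 0, 11, 4] → sum 10
[0, 11, 4, -3] → sum 12
[11, 4, -3, 7] → sum 19
[4, -3, 7, 8] → sum 16
[-3, 7, 8, -5] → sum 7
[7, 8, -5, -2] → sum 8
[8, -5, -2, 11] → sum 12

-7, 13, 10, 12, 19, 16, 7, 8, 12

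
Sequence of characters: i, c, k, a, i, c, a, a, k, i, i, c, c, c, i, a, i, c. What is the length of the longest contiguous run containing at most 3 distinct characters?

add i: window [i] (1 distinct), len 1
add c: window [i, c] (2 distinct), len 2
add k: window [i, c, k] (3 distinct), len 3
add a: window [c, k, a] (3 distinct), len 3
add i: window [k, a, i] (3 distinct), len 3
add c: window [a, i, c] (3 distinct), len 3
add a: window [a, i, c, a] (3 distinct), len 4
add a: window [a, i, c, a, a] (3 distinct), len 5
add k: window [c, a, a, k] (3 distinct), len 4
add i: window [a, a, k, i] (3 distinct), len 4
add i: window [a, a, k, i, i] (3 distinct), len 5
add c: window [k, i, i, c] (3 distinct), len 4
add c: window [k, i, i, c, c] (3 distinct), len 5
add c: window [k, i, i, c, c, c] (3 distinct), len 6
add i: window [k, i, i, c, c, c, i] (3 distinct), len 7
add a: window [i, i, c, c, c, i, a] (3 distinct), len 7
add i: window [i, i, c, c, c, i, a, i] (3 distinct), len 8
add c: window [i, i, c, c, c, i, a, i, c] (3 distinct), len 9
Longest length with ≤3 distinct: 9.

9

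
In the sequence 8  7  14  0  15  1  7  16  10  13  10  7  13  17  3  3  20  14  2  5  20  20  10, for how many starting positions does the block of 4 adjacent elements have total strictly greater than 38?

14

[8, 7, 14, 0] → sum 29
[7, 14, 0, 15] → sum 36
[14, 0, 15, 1] → sum 30
[0, 15, 1, 7] → sum 23
[15, 1, 7, 16] → sum 39  > 38 ✓
[1, 7, 16, 10] → sum 34
[7, 16, 10, 13] → sum 46  > 38 ✓
[16, 10, 13, 10] → sum 49  > 38 ✓
[10, 13, 10, 7] → sum 40  > 38 ✓
[13, 10, 7, 13] → sum 43  > 38 ✓
[10, 7, 13, 17] → sum 47  > 38 ✓
[7, 13, 17, 3] → sum 40  > 38 ✓
[13, 17, 3, 3] → sum 36
[17, 3, 3, 20] → sum 43  > 38 ✓
[3, 3, 20, 14] → sum 40  > 38 ✓
[3, 20, 14, 2] → sum 39  > 38 ✓
[20, 14, 2, 5] → sum 41  > 38 ✓
[14, 2, 5, 20] → sum 41  > 38 ✓
[2, 5, 20, 20] → sum 47  > 38 ✓
[5, 20, 20, 10] → sum 55  > 38 ✓
14 windows satisfy the condition.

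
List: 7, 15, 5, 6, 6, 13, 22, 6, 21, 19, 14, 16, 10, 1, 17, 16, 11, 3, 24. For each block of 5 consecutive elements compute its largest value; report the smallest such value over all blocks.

15

[7, 15, 5, 6, 6] → max 15
[15, 5, 6, 6, 13] → max 15
[5, 6, 6, 13, 22] → max 22
[6, 6, 13, 22, 6] → max 22
[6, 13, 22, 6, 21] → max 22
[13, 22, 6, 21, 19] → max 22
[22, 6, 21, 19, 14] → max 22
[6, 21, 19, 14, 16] → max 21
[21, 19, 14, 16, 10] → max 21
[19, 14, 16, 10, 1] → max 19
[14, 16, 10, 1, 17] → max 17
[16, 10, 1, 17, 16] → max 17
[10, 1, 17, 16, 11] → max 17
[1, 17, 16, 11, 3] → max 17
[17, 16, 11, 3, 24] → max 24
Smallest of these is 15.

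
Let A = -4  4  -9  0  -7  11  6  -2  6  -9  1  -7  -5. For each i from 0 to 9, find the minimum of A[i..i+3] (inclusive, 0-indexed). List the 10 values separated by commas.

-4 4 -9 0 → min -9
4 -9 0 -7 → min -9
-9 0 -7 11 → min -9
0 -7 11 6 → min -7
-7 11 6 -2 → min -7
11 6 -2 6 → min -2
6 -2 6 -9 → min -9
-2 6 -9 1 → min -9
6 -9 1 -7 → min -9
-9 1 -7 -5 → min -9

-9, -9, -9, -7, -7, -2, -9, -9, -9, -9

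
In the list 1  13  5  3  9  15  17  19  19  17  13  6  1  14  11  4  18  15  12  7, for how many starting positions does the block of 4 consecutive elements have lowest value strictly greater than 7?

1 13 5 3 → min 1
13 5 3 9 → min 3
5 3 9 15 → min 3
3 9 15 17 → min 3
9 15 17 19 → min 9  > 7 ✓
15 17 19 19 → min 15  > 7 ✓
17 19 19 17 → min 17  > 7 ✓
19 19 17 13 → min 13  > 7 ✓
19 17 13 6 → min 6
17 13 6 1 → min 1
13 6 1 14 → min 1
6 1 14 11 → min 1
1 14 11 4 → min 1
14 11 4 18 → min 4
11 4 18 15 → min 4
4 18 15 12 → min 4
18 15 12 7 → min 7
4 windows satisfy the condition.

4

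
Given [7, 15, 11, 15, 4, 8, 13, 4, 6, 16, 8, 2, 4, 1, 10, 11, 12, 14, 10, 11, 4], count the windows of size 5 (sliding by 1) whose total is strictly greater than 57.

1

[7, 15, 11, 15, 4] → sum 52
[15, 11, 15, 4, 8] → sum 53
[11, 15, 4, 8, 13] → sum 51
[15, 4, 8, 13, 4] → sum 44
[4, 8, 13, 4, 6] → sum 35
[8, 13, 4, 6, 16] → sum 47
[13, 4, 6, 16, 8] → sum 47
[4, 6, 16, 8, 2] → sum 36
[6, 16, 8, 2, 4] → sum 36
[16, 8, 2, 4, 1] → sum 31
[8, 2, 4, 1, 10] → sum 25
[2, 4, 1, 10, 11] → sum 28
[4, 1, 10, 11, 12] → sum 38
[1, 10, 11, 12, 14] → sum 48
[10, 11, 12, 14, 10] → sum 57
[11, 12, 14, 10, 11] → sum 58  > 57 ✓
[12, 14, 10, 11, 4] → sum 51
1 window satisfy the condition.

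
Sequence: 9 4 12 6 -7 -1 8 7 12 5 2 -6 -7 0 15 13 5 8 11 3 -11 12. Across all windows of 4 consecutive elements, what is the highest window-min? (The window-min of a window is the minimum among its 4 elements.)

(9, 4, 12, 6) → min 4
(4, 12, 6, -7) → min -7
(12, 6, -7, -1) → min -7
(6, -7, -1, 8) → min -7
(-7, -1, 8, 7) → min -7
(-1, 8, 7, 12) → min -1
(8, 7, 12, 5) → min 5
(7, 12, 5, 2) → min 2
(12, 5, 2, -6) → min -6
(5, 2, -6, -7) → min -7
(2, -6, -7, 0) → min -7
(-6, -7, 0, 15) → min -7
(-7, 0, 15, 13) → min -7
(0, 15, 13, 5) → min 0
(15, 13, 5, 8) → min 5
(13, 5, 8, 11) → min 5
(5, 8, 11, 3) → min 3
(8, 11, 3, -11) → min -11
(11, 3, -11, 12) → min -11
Highest of these is 5.

5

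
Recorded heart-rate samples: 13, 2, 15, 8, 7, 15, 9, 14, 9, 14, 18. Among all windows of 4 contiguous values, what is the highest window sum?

55

Window sums for each of the 8 positions:
13 2 15 8 → sum 38
2 15 8 7 → sum 32
15 8 7 15 → sum 45
8 7 15 9 → sum 39
7 15 9 14 → sum 45
15 9 14 9 → sum 47
9 14 9 14 → sum 46
14 9 14 18 → sum 55
Highest of these is 55.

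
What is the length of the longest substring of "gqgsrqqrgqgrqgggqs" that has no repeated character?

[g] len 1
[g, q] len 2
[q, g] len 2
[q, g, s] len 3
[q, g, s, r] len 4
[g, s, r, q] len 4
[q] len 1
[q, r] len 2
[q, r, g] len 3
[r, g, q] len 3
[q, g] len 2
[q, g, r] len 3
[g, r, q] len 3
[r, q, g] len 3
[g] len 1
[g] len 1
[g, q] len 2
[g, q, s] len 3
Longest all-distinct length: 4.

4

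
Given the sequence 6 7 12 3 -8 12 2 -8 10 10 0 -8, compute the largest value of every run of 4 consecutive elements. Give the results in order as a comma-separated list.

12, 12, 12, 12, 12, 12, 10, 10, 10

(6, 7, 12, 3) → max 12
(7, 12, 3, -8) → max 12
(12, 3, -8, 12) → max 12
(3, -8, 12, 2) → max 12
(-8, 12, 2, -8) → max 12
(12, 2, -8, 10) → max 12
(2, -8, 10, 10) → max 10
(-8, 10, 10, 0) → max 10
(10, 10, 0, -8) → max 10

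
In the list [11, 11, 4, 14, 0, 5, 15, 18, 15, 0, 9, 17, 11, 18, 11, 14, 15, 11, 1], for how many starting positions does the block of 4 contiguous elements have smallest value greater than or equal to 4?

7

[11, 11, 4, 14] → min 4  ≥ 4 ✓
[11, 4, 14, 0] → min 0
[4, 14, 0, 5] → min 0
[14, 0, 5, 15] → min 0
[0, 5, 15, 18] → min 0
[5, 15, 18, 15] → min 5  ≥ 4 ✓
[15, 18, 15, 0] → min 0
[18, 15, 0, 9] → min 0
[15, 0, 9, 17] → min 0
[0, 9, 17, 11] → min 0
[9, 17, 11, 18] → min 9  ≥ 4 ✓
[17, 11, 18, 11] → min 11  ≥ 4 ✓
[11, 18, 11, 14] → min 11  ≥ 4 ✓
[18, 11, 14, 15] → min 11  ≥ 4 ✓
[11, 14, 15, 11] → min 11  ≥ 4 ✓
[14, 15, 11, 1] → min 1
7 windows satisfy the condition.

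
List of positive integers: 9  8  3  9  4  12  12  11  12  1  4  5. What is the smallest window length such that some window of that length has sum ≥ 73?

add 9: running sum 9 < 73
add 8: running sum 17 < 73
add 3: running sum 20 < 73
add 9: running sum 29 < 73
add 4: running sum 33 < 73
add 12: running sum 45 < 73
add 12: running sum 57 < 73
add 11: running sum 68 < 73
end 8: [9, 8, 3, 9, 4, 12, 12, 11, 12] sum 80, len 9
end 9: [9, 8, 3, 9, 4, 12, 12, 11, 12, 1] sum 81, len 10
end 10: [8, 3, 9, 4, 12, 12, 11, 12, 1, 4] sum 76, len 10
end 11: [3, 9, 4, 12, 12, 11, 12, 1, 4, 5] sum 73, len 10
Shortest qualifying length: 9.

9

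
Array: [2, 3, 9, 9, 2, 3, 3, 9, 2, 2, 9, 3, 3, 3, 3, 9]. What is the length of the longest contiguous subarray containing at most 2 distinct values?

6

add 2: window [2] (1 distinct), len 1
add 3: window [2, 3] (2 distinct), len 2
add 9: window [3, 9] (2 distinct), len 2
add 9: window [3, 9, 9] (2 distinct), len 3
add 2: window [9, 9, 2] (2 distinct), len 3
add 3: window [2, 3] (2 distinct), len 2
add 3: window [2, 3, 3] (2 distinct), len 3
add 9: window [3, 3, 9] (2 distinct), len 3
add 2: window [9, 2] (2 distinct), len 2
add 2: window [9, 2, 2] (2 distinct), len 3
add 9: window [9, 2, 2, 9] (2 distinct), len 4
add 3: window [9, 3] (2 distinct), len 2
add 3: window [9, 3, 3] (2 distinct), len 3
add 3: window [9, 3, 3, 3] (2 distinct), len 4
add 3: window [9, 3, 3, 3, 3] (2 distinct), len 5
add 9: window [9, 3, 3, 3, 3, 9] (2 distinct), len 6
Longest length with ≤2 distinct: 6.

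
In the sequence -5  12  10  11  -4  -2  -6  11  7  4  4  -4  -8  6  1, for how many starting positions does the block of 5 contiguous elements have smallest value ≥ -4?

2

[-5, 12, 10, 11, -4] → min -5
[12, 10, 11, -4, -2] → min -4  ≥ -4 ✓
[10, 11, -4, -2, -6] → min -6
[11, -4, -2, -6, 11] → min -6
[-4, -2, -6, 11, 7] → min -6
[-2, -6, 11, 7, 4] → min -6
[-6, 11, 7, 4, 4] → min -6
[11, 7, 4, 4, -4] → min -4  ≥ -4 ✓
[7, 4, 4, -4, -8] → min -8
[4, 4, -4, -8, 6] → min -8
[4, -4, -8, 6, 1] → min -8
2 windows satisfy the condition.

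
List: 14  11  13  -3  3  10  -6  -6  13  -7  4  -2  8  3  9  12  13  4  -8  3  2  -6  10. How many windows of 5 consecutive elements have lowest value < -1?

17

[14, 11, 13, -3, 3] → min -3  < -1 ✓
[11, 13, -3, 3, 10] → min -3  < -1 ✓
[13, -3, 3, 10, -6] → min -6  < -1 ✓
[-3, 3, 10, -6, -6] → min -6  < -1 ✓
[3, 10, -6, -6, 13] → min -6  < -1 ✓
[10, -6, -6, 13, -7] → min -7  < -1 ✓
[-6, -6, 13, -7, 4] → min -7  < -1 ✓
[-6, 13, -7, 4, -2] → min -7  < -1 ✓
[13, -7, 4, -2, 8] → min -7  < -1 ✓
[-7, 4, -2, 8, 3] → min -7  < -1 ✓
[4, -2, 8, 3, 9] → min -2  < -1 ✓
[-2, 8, 3, 9, 12] → min -2  < -1 ✓
[8, 3, 9, 12, 13] → min 3
[3, 9, 12, 13, 4] → min 3
[9, 12, 13, 4, -8] → min -8  < -1 ✓
[12, 13, 4, -8, 3] → min -8  < -1 ✓
[13, 4, -8, 3, 2] → min -8  < -1 ✓
[4, -8, 3, 2, -6] → min -8  < -1 ✓
[-8, 3, 2, -6, 10] → min -8  < -1 ✓
17 windows satisfy the condition.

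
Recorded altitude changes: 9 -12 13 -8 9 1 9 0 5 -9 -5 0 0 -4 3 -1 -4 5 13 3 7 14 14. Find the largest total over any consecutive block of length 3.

(9, -12, 13) → sum 10
(-12, 13, -8) → sum -7
(13, -8, 9) → sum 14
(-8, 9, 1) → sum 2
(9, 1, 9) → sum 19
(1, 9, 0) → sum 10
(9, 0, 5) → sum 14
(0, 5, -9) → sum -4
(5, -9, -5) → sum -9
(-9, -5, 0) → sum -14
(-5, 0, 0) → sum -5
(0, 0, -4) → sum -4
(0, -4, 3) → sum -1
(-4, 3, -1) → sum -2
(3, -1, -4) → sum -2
(-1, -4, 5) → sum 0
(-4, 5, 13) → sum 14
(5, 13, 3) → sum 21
(13, 3, 7) → sum 23
(3, 7, 14) → sum 24
(7, 14, 14) → sum 35
Largest of these is 35.

35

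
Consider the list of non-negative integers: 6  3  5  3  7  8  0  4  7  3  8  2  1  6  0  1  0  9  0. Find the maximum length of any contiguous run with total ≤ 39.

11

Extend to the right; shrink from the left whenever the sum exceeds 39:
add 6: [6] sum 6, len 1
add 3: [6, 3] sum 9, len 2
add 5: [6, 3, 5] sum 14, len 3
add 3: [6, 3, 5, 3] sum 17, len 4
add 7: [6, 3, 5, 3, 7] sum 24, len 5
add 8: [6, 3, 5, 3, 7, 8] sum 32, len 6
add 0: [6, 3, 5, 3, 7, 8, 0] sum 32, len 7
add 4: [6, 3, 5, 3, 7, 8, 0, 4] sum 36, len 8
add 7: [3, 5, 3, 7, 8, 0, 4, 7] sum 37, len 8
add 3: [5, 3, 7, 8, 0, 4, 7, 3] sum 37, len 8
add 8: [7, 8, 0, 4, 7, 3, 8] sum 37, len 7
add 2: [7, 8, 0, 4, 7, 3, 8, 2] sum 39, len 8
add 1: [8, 0, 4, 7, 3, 8, 2, 1] sum 33, len 8
add 6: [8, 0, 4, 7, 3, 8, 2, 1, 6] sum 39, len 9
add 0: [8, 0, 4, 7, 3, 8, 2, 1, 6, 0] sum 39, len 10
add 1: [0, 4, 7, 3, 8, 2, 1, 6, 0, 1] sum 32, len 10
add 0: [0, 4, 7, 3, 8, 2, 1, 6, 0, 1, 0] sum 32, len 11
add 9: [7, 3, 8, 2, 1, 6, 0, 1, 0, 9] sum 37, len 10
add 0: [7, 3, 8, 2, 1, 6, 0, 1, 0, 9, 0] sum 37, len 11
Longest length seen: 11.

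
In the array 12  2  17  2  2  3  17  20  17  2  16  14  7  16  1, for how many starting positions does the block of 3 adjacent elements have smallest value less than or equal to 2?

12 2 17 → min 2  ≤ 2 ✓
2 17 2 → min 2  ≤ 2 ✓
17 2 2 → min 2  ≤ 2 ✓
2 2 3 → min 2  ≤ 2 ✓
2 3 17 → min 2  ≤ 2 ✓
3 17 20 → min 3
17 20 17 → min 17
20 17 2 → min 2  ≤ 2 ✓
17 2 16 → min 2  ≤ 2 ✓
2 16 14 → min 2  ≤ 2 ✓
16 14 7 → min 7
14 7 16 → min 7
7 16 1 → min 1  ≤ 2 ✓
9 windows satisfy the condition.

9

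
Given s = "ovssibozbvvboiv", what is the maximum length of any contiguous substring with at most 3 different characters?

[o] 1 distinct, len 1
[o, v] 2 distinct, len 2
[o, v, s] 3 distinct, len 3
[o, v, s, s] 3 distinct, len 4
[v, s, s, i] 3 distinct, len 4
[s, s, i, b] 3 distinct, len 4
[i, b, o] 3 distinct, len 3
[b, o, z] 3 distinct, len 3
[b, o, z, b] 3 distinct, len 4
[z, b, v] 3 distinct, len 3
[z, b, v, v] 3 distinct, len 4
[z, b, v, v, b] 3 distinct, len 5
[b, v, v, b, o] 3 distinct, len 5
[b, o, i] 3 distinct, len 3
[o, i, v] 3 distinct, len 3
Longest length with ≤3 distinct: 5.

5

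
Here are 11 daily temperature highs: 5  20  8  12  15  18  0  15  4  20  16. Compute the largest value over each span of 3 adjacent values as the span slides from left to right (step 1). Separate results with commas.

5 20 8 → max 20
20 8 12 → max 20
8 12 15 → max 15
12 15 18 → max 18
15 18 0 → max 18
18 0 15 → max 18
0 15 4 → max 15
15 4 20 → max 20
4 20 16 → max 20

20, 20, 15, 18, 18, 18, 15, 20, 20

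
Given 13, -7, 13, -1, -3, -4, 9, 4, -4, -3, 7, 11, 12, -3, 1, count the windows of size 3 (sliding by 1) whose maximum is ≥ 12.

[13, -7, 13] → max 13  ≥ 12 ✓
[-7, 13, -1] → max 13  ≥ 12 ✓
[13, -1, -3] → max 13  ≥ 12 ✓
[-1, -3, -4] → max -1
[-3, -4, 9] → max 9
[-4, 9, 4] → max 9
[9, 4, -4] → max 9
[4, -4, -3] → max 4
[-4, -3, 7] → max 7
[-3, 7, 11] → max 11
[7, 11, 12] → max 12  ≥ 12 ✓
[11, 12, -3] → max 12  ≥ 12 ✓
[12, -3, 1] → max 12  ≥ 12 ✓
6 windows satisfy the condition.

6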